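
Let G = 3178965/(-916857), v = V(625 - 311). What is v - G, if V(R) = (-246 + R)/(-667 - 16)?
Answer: 702962273/208737777 ≈ 3.3677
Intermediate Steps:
V(R) = 246/683 - R/683 (V(R) = (-246 + R)/(-683) = (-246 + R)*(-1/683) = 246/683 - R/683)
v = -68/683 (v = 246/683 - (625 - 311)/683 = 246/683 - 1/683*314 = 246/683 - 314/683 = -68/683 ≈ -0.099561)
G = -1059655/305619 (G = 3178965*(-1/916857) = -1059655/305619 ≈ -3.4672)
v - G = -68/683 - 1*(-1059655/305619) = -68/683 + 1059655/305619 = 702962273/208737777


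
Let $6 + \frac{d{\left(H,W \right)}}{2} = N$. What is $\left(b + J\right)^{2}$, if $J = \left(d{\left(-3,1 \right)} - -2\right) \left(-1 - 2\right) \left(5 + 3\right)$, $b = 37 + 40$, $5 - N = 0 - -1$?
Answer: $15625$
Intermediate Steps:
$N = 4$ ($N = 5 - \left(0 - -1\right) = 5 - \left(0 + 1\right) = 5 - 1 = 4$)
$d{\left(H,W \right)} = -4$ ($d{\left(H,W \right)} = -12 + 2 \cdot 4 = -12 + 8 = -4$)
$b = 77$
$J = 48$ ($J = \left(-4 - -2\right) \left(-1 - 2\right) \left(5 + 3\right) = \left(-4 + 2\right) \left(\left(-3\right) 8\right) = \left(-2\right) \left(-24\right) = 48$)
$\left(b + J\right)^{2} = \left(77 + 48\right)^{2} = 125^{2} = 15625$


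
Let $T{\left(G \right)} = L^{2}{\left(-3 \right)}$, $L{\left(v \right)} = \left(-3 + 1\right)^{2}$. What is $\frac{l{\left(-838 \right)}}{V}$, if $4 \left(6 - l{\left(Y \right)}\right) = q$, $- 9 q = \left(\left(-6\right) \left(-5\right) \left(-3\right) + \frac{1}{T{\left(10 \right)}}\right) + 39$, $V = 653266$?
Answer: $\frac{2641}{376281216} \approx 7.0187 \cdot 10^{-6}$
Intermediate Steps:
$L{\left(v \right)} = 4$ ($L{\left(v \right)} = \left(-2\right)^{2} = 4$)
$T{\left(G \right)} = 16$ ($T{\left(G \right)} = 4^{2} = 16$)
$q = \frac{815}{144}$ ($q = - \frac{\left(\left(-6\right) \left(-5\right) \left(-3\right) + \frac{1}{16}\right) + 39}{9} = - \frac{\left(30 \left(-3\right) + \frac{1}{16}\right) + 39}{9} = - \frac{\left(-90 + \frac{1}{16}\right) + 39}{9} = - \frac{- \frac{1439}{16} + 39}{9} = \left(- \frac{1}{9}\right) \left(- \frac{815}{16}\right) = \frac{815}{144} \approx 5.6597$)
$l{\left(Y \right)} = \frac{2641}{576}$ ($l{\left(Y \right)} = 6 - \frac{815}{576} = \frac{2641}{576}$)
$\frac{l{\left(-838 \right)}}{V} = \frac{2641}{576 \cdot 653266} = \frac{2641}{576} \cdot \frac{1}{653266} = \frac{2641}{376281216}$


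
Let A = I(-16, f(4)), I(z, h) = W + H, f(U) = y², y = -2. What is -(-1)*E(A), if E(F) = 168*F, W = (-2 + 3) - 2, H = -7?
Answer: -1344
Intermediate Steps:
f(U) = 4 (f(U) = (-2)² = 4)
W = -1 (W = 1 - 2 = -1)
I(z, h) = -8 (I(z, h) = -1 - 7 = -8)
A = -8
-(-1)*E(A) = -(-1)*168*(-8) = -(-1)*(-1344) = -1*1344 = -1344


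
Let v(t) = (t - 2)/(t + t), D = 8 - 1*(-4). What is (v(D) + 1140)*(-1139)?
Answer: -15587215/12 ≈ -1.2989e+6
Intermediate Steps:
D = 12 (D = 8 + 4 = 12)
v(t) = (-2 + t)/(2*t) (v(t) = (-2 + t)/((2*t)) = (-2 + t)*(1/(2*t)) = (-2 + t)/(2*t))
(v(D) + 1140)*(-1139) = ((½)*(-2 + 12)/12 + 1140)*(-1139) = ((½)*(1/12)*10 + 1140)*(-1139) = (5/12 + 1140)*(-1139) = (13685/12)*(-1139) = -15587215/12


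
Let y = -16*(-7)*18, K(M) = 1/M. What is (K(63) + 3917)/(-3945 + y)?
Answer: -246772/121527 ≈ -2.0306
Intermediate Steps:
y = 2016 (y = 112*18 = 2016)
(K(63) + 3917)/(-3945 + y) = (1/63 + 3917)/(-3945 + 2016) = (1/63 + 3917)/(-1929) = (246772/63)*(-1/1929) = -246772/121527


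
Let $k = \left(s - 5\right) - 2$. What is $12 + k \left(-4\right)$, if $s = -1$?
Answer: $44$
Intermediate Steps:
$k = -8$ ($k = \left(-1 - 5\right) - 2 = -6 - 2 = -8$)
$12 + k \left(-4\right) = 12 - -32 = 12 + 32 = 44$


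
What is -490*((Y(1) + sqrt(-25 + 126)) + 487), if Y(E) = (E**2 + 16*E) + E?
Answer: -247450 - 490*sqrt(101) ≈ -2.5237e+5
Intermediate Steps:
Y(E) = E**2 + 17*E
-490*((Y(1) + sqrt(-25 + 126)) + 487) = -490*((1*(17 + 1) + sqrt(-25 + 126)) + 487) = -490*((1*18 + sqrt(101)) + 487) = -490*((18 + sqrt(101)) + 487) = -490*(505 + sqrt(101)) = -247450 - 490*sqrt(101)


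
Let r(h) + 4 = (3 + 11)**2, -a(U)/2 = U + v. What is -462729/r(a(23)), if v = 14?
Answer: -154243/64 ≈ -2410.0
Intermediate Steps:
a(U) = -28 - 2*U (a(U) = -2*(U + 14) = -2*(14 + U) = -28 - 2*U)
r(h) = 192 (r(h) = -4 + (3 + 11)**2 = -4 + 14**2 = -4 + 196 = 192)
-462729/r(a(23)) = -462729/192 = -462729*1/192 = -154243/64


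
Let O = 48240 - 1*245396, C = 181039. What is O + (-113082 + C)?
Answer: -129199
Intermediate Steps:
O = -197156 (O = 48240 - 245396 = -197156)
O + (-113082 + C) = -197156 + (-113082 + 181039) = -197156 + 67957 = -129199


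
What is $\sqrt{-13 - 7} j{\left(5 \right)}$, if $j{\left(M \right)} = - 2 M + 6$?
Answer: $- 8 i \sqrt{5} \approx - 17.889 i$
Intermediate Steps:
$j{\left(M \right)} = 6 - 2 M$
$\sqrt{-13 - 7} j{\left(5 \right)} = \sqrt{-13 - 7} \left(6 - 10\right) = \sqrt{-20} \left(6 - 10\right) = 2 i \sqrt{5} \left(-4\right) = - 8 i \sqrt{5}$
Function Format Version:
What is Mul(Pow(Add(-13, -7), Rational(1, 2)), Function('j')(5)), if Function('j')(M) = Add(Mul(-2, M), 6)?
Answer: Mul(-8, I, Pow(5, Rational(1, 2))) ≈ Mul(-17.889, I)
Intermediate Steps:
Function('j')(M) = Add(6, Mul(-2, M))
Mul(Pow(Add(-13, -7), Rational(1, 2)), Function('j')(5)) = Mul(Pow(Add(-13, -7), Rational(1, 2)), Add(6, Mul(-2, 5))) = Mul(Pow(-20, Rational(1, 2)), Add(6, -10)) = Mul(Mul(2, I, Pow(5, Rational(1, 2))), -4) = Mul(-8, I, Pow(5, Rational(1, 2)))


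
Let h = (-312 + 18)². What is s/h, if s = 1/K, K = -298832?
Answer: -1/25829842752 ≈ -3.8715e-11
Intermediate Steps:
h = 86436 (h = (-294)² = 86436)
s = -1/298832 (s = 1/(-298832) = -1/298832 ≈ -3.3464e-6)
s/h = -1/298832/86436 = -1/298832*1/86436 = -1/25829842752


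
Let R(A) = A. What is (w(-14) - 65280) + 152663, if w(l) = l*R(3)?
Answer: 87341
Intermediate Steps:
w(l) = 3*l (w(l) = l*3 = 3*l)
(w(-14) - 65280) + 152663 = (3*(-14) - 65280) + 152663 = (-42 - 65280) + 152663 = -65322 + 152663 = 87341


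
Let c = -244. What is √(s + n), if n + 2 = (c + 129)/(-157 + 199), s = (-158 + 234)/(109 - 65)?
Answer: I*√642642/462 ≈ 1.7352*I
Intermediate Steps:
s = 19/11 (s = 76/44 = 76*(1/44) = 19/11 ≈ 1.7273)
n = -199/42 (n = -2 + (-244 + 129)/(-157 + 199) = -2 - 115/42 = -199/42 ≈ -4.7381)
√(s + n) = √(19/11 - 199/42) = √(-1391/462) = I*√642642/462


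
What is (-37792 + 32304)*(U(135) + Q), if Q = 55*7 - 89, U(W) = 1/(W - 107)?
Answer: -1624644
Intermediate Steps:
U(W) = 1/(-107 + W)
Q = 296 (Q = 385 - 89 = 296)
(-37792 + 32304)*(U(135) + Q) = (-37792 + 32304)*(1/(-107 + 135) + 296) = -5488*(1/28 + 296) = -5488*8289/28 = -1624644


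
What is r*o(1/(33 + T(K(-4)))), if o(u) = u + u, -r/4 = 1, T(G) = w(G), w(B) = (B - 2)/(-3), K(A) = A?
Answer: -8/35 ≈ -0.22857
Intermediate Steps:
w(B) = 2/3 - B/3 (w(B) = (-2 + B)*(-1/3) = 2/3 - B/3)
T(G) = 2/3 - G/3
r = -4 (r = -4*1 = -4)
o(u) = 2*u
r*o(1/(33 + T(K(-4)))) = -8/(33 + (2/3 - 1/3*(-4))) = -8/(33 + (2/3 + 4/3)) = -8/(33 + 2) = -8/35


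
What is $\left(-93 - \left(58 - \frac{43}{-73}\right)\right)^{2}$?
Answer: $\frac{122456356}{5329} \approx 22979.0$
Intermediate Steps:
$\left(-93 - \left(58 - \frac{43}{-73}\right)\right)^{2} = \left(-93 - \left(58 - - \frac{43}{73}\right)\right)^{2} = \left(-93 - \frac{4277}{73}\right)^{2} = \left(- \frac{11066}{73}\right)^{2} = \frac{122456356}{5329}$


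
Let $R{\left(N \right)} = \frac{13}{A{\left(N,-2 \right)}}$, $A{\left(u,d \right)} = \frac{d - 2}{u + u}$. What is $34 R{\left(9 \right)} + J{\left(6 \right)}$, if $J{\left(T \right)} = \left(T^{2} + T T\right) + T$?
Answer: $-1911$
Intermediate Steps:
$J{\left(T \right)} = T + 2 T^{2}$ ($J{\left(T \right)} = \left(T^{2} + T^{2}\right) + T = 2 T^{2} + T = T + 2 T^{2}$)
$A{\left(u,d \right)} = \frac{-2 + d}{2 u}$
$R{\left(N \right)} = - \frac{13 N}{2}$ ($R{\left(N \right)} = \frac{13}{\frac{1}{2} \frac{1}{N} \left(-2 - 2\right)} = \frac{13}{\frac{1}{2} \frac{1}{N} \left(-4\right)} = \frac{13}{\left(-2\right) \frac{1}{N}} = 13 \left(- \frac{N}{2}\right) = - \frac{13 N}{2}$)
$34 R{\left(9 \right)} + J{\left(6 \right)} = 34 \left(\left(- \frac{13}{2}\right) 9\right) + 6 \left(1 + 2 \cdot 6\right) = 34 \left(- \frac{117}{2}\right) + 6 \left(1 + 12\right) = -1989 + 6 \cdot 13 = -1989 + 78 = -1911$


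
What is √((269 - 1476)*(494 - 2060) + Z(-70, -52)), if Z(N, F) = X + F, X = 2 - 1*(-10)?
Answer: √1890122 ≈ 1374.8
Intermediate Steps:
X = 12 (X = 2 + 10 = 12)
Z(N, F) = 12 + F
√((269 - 1476)*(494 - 2060) + Z(-70, -52)) = √((269 - 1476)*(494 - 2060) + (12 - 52)) = √(-1207*(-1566) - 40) = √(1890162 - 40) = √1890122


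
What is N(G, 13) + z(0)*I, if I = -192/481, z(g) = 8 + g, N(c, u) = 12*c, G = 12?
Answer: 67728/481 ≈ 140.81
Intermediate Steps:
I = -192/481 (I = -192*1/481 = -192/481 ≈ -0.39917)
N(G, 13) + z(0)*I = 12*12 + (8 + 0)*(-192/481) = 144 + 8*(-192/481) = 144 - 1536/481 = 67728/481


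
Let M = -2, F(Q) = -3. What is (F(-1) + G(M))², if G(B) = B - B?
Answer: 9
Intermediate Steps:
G(B) = 0
(F(-1) + G(M))² = (-3 + 0)² = (-3)² = 9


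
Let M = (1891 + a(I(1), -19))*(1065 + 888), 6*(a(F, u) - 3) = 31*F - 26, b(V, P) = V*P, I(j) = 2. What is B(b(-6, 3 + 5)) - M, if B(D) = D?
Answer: -3710748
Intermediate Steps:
b(V, P) = P*V
a(F, u) = -4/3 + 31*F/6 (a(F, u) = 3 + (31*F - 26)/6 = 3 + (-26 + 31*F)/6 = 3 + (-13/3 + 31*F/6) = -4/3 + 31*F/6)
M = 3710700 (M = (1891 + (-4/3 + (31/6)*2))*(1065 + 888) = (1891 + (-4/3 + 31/3))*1953 = (1891 + 9)*1953 = 1900*1953 = 3710700)
B(b(-6, 3 + 5)) - M = (3 + 5)*(-6) - 1*3710700 = 8*(-6) - 3710700 = -48 - 3710700 = -3710748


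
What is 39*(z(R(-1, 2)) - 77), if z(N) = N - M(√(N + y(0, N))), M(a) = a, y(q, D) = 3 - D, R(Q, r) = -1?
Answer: -3042 - 39*√3 ≈ -3109.6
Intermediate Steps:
z(N) = N - √3 (z(N) = N - √(N + (3 - N)) = N - √3)
39*(z(R(-1, 2)) - 77) = 39*((-1 - √3) - 77) = 39*(-78 - √3) = -3042 - 39*√3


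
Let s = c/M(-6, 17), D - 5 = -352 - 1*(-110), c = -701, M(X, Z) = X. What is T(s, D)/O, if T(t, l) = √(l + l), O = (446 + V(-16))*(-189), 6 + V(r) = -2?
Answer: -I*√474/82782 ≈ -0.000263*I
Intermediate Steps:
V(r) = -8 (V(r) = -6 - 2 = -8)
D = -237 (D = 5 + (-352 - 1*(-110)) = 5 + (-352 + 110) = 5 - 242 = -237)
s = 701/6 (s = -701/(-6) = -701*(-⅙) = 701/6 ≈ 116.83)
O = -82782 (O = (446 - 8)*(-189) = 438*(-189) = -82782)
T(t, l) = √2*√l (T(t, l) = √(2*l) = √2*√l)
T(s, D)/O = (√2*√(-237))/(-82782) = (√2*(I*√237))*(-1/82782) = (I*√474)*(-1/82782) = -I*√474/82782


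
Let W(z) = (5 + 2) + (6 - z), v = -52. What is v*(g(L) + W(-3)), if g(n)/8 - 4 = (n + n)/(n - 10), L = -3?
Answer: -2688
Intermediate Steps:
g(n) = 32 + 16*n/(-10 + n) (g(n) = 32 + 8*((n + n)/(n - 10)) = 32 + 8*((2*n)/(-10 + n)) = 32 + 8*(2*n/(-10 + n)) = 32 + 16*n/(-10 + n))
W(z) = 13 - z (W(z) = 7 + (6 - z) = 13 - z)
v*(g(L) + W(-3)) = -52*(16*(-20 + 3*(-3))/(-10 - 3) + (13 - 1*(-3))) = -52*(16*(-20 - 9)/(-13) + (13 + 3)) = -52*(16*(-1/13)*(-29) + 16) = -52*(464/13 + 16) = -52*672/13 = -2688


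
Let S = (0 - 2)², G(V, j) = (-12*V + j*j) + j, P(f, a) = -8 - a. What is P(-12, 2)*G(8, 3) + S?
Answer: 844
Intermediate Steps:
G(V, j) = j + j² - 12*V (G(V, j) = (-12*V + j²) + j = (j² - 12*V) + j = j + j² - 12*V)
S = 4 (S = (-2)² = 4)
P(-12, 2)*G(8, 3) + S = (-8 - 1*2)*(3 + 3² - 12*8) + 4 = (-8 - 2)*(3 + 9 - 96) + 4 = -10*(-84) + 4 = 840 + 4 = 844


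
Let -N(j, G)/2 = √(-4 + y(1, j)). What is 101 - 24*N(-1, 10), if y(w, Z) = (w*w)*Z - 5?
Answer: 101 + 48*I*√10 ≈ 101.0 + 151.79*I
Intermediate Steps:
y(w, Z) = -5 + Z*w² (y(w, Z) = w²*Z - 5 = Z*w² - 5 = -5 + Z*w²)
N(j, G) = -2*√(-9 + j) (N(j, G) = -2*√(-4 + (-5 + j*1²)) = -2*√(-4 + (-5 + j*1)) = -2*√(-4 + (-5 + j)) = -2*√(-9 + j))
101 - 24*N(-1, 10) = 101 - (-48)*√(-9 - 1) = 101 - (-48)*√(-10) = 101 - (-48)*I*√10 = 101 + 48*I*√10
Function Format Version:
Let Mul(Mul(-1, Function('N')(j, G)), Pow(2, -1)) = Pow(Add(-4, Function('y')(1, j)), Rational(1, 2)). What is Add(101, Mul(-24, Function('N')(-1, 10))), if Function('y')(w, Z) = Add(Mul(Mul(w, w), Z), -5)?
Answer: Add(101, Mul(48, I, Pow(10, Rational(1, 2)))) ≈ Add(101.00, Mul(151.79, I))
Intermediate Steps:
Function('y')(w, Z) = Add(-5, Mul(Z, Pow(w, 2))) (Function('y')(w, Z) = Add(Mul(Pow(w, 2), Z), -5) = Add(Mul(Z, Pow(w, 2)), -5) = Add(-5, Mul(Z, Pow(w, 2))))
Function('N')(j, G) = Mul(-2, Pow(Add(-9, j), Rational(1, 2))) (Function('N')(j, G) = Mul(-2, Pow(Add(-4, Add(-5, Mul(j, Pow(1, 2)))), Rational(1, 2))) = Mul(-2, Pow(Add(-4, Add(-5, Mul(j, 1))), Rational(1, 2))) = Mul(-2, Pow(Add(-4, Add(-5, j)), Rational(1, 2))) = Mul(-2, Pow(Add(-9, j), Rational(1, 2))))
Add(101, Mul(-24, Function('N')(-1, 10))) = Add(101, Mul(-24, Mul(-2, Pow(Add(-9, -1), Rational(1, 2))))) = Add(101, Mul(-24, Mul(-2, Pow(-10, Rational(1, 2))))) = Add(101, Mul(-24, Mul(-2, Mul(I, Pow(10, Rational(1, 2)))))) = Add(101, Mul(-24, Mul(-2, I, Pow(10, Rational(1, 2))))) = Add(101, Mul(48, I, Pow(10, Rational(1, 2))))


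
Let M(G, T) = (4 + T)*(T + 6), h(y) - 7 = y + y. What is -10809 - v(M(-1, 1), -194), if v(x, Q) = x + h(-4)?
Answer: -10843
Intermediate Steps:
h(y) = 7 + 2*y (h(y) = 7 + (y + y) = 7 + 2*y)
M(G, T) = (4 + T)*(6 + T)
v(x, Q) = -1 + x (v(x, Q) = x + (7 + 2*(-4)) = x + (7 - 8) = x - 1 = -1 + x)
-10809 - v(M(-1, 1), -194) = -10809 - (-1 + (24 + 1² + 10*1)) = -10809 - (-1 + (24 + 1 + 10)) = -10809 - (-1 + 35) = -10809 - 1*34 = -10809 - 34 = -10843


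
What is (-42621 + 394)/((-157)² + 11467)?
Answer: -42227/36116 ≈ -1.1692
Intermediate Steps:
(-42621 + 394)/((-157)² + 11467) = -42227/(24649 + 11467) = -42227/36116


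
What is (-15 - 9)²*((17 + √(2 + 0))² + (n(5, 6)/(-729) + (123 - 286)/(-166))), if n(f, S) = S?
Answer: 376884320/2241 + 19584*√2 ≈ 1.9587e+5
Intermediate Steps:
(-15 - 9)²*((17 + √(2 + 0))² + (n(5, 6)/(-729) + (123 - 286)/(-166))) = (-15 - 9)²*((17 + √(2 + 0))² + (6/(-729) + (123 - 286)/(-166))) = (-24)²*((17 + √2)² + (6*(-1/729) - 163*(-1/166))) = 576*((17 + √2)² + (-2/243 + 163/166)) = 576*((17 + √2)² + 39277/40338) = 576*(39277/40338 + (17 + √2)²) = 1256864/2241 + 576*(17 + √2)²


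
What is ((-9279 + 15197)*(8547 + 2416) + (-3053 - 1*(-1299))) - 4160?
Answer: 64873120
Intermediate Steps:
((-9279 + 15197)*(8547 + 2416) + (-3053 - 1*(-1299))) - 4160 = (5918*10963 + (-3053 + 1299)) - 4160 = (64879034 - 1754) - 4160 = 64877280 - 4160 = 64873120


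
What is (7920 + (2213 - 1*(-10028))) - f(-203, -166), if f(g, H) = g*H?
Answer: -13537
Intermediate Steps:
f(g, H) = H*g
(7920 + (2213 - 1*(-10028))) - f(-203, -166) = (7920 + (2213 - 1*(-10028))) - (-166)*(-203) = (7920 + (2213 + 10028)) - 1*33698 = (7920 + 12241) - 33698 = 20161 - 33698 = -13537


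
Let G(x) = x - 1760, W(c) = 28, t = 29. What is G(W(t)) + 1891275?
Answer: 1889543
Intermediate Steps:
G(x) = -1760 + x
G(W(t)) + 1891275 = (-1760 + 28) + 1891275 = -1732 + 1891275 = 1889543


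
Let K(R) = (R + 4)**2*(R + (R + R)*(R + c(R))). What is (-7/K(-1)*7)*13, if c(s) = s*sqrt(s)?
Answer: -637/45 + 1274*I/45 ≈ -14.156 + 28.311*I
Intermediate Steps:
c(s) = s**(3/2)
K(R) = (4 + R)**2*(R + 2*R*(R + R**(3/2))) (K(R) = (R + 4)**2*(R + (R + R)*(R + R**(3/2))) = (4 + R)**2*(R + (2*R)*(R + R**(3/2))) = (4 + R)**2*(R + 2*R*(R + R**(3/2))))
(-7/K(-1)*7)*13 = (-7*(-1/((4 - 1)**2*(1 + 2*(-1) + 2*(-1)**(3/2))))*7)*13 = (-7*(-1/(9*(1 - 2 + 2*(-I))))*7)*13 = (-7*(-1/(9*(1 - 2 - 2*I)))*7)*13 = (-(7/45 - 14*I/45)*7)*13 = (-7*(9 - 18*I)/405*7)*13 = -49*(9 - 18*I)/405*13 = -637*(9 - 18*I)/405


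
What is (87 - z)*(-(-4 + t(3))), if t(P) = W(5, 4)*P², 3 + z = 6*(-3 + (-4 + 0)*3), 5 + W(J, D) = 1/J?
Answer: 8496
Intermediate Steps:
W(J, D) = -5 + 1/J
z = -93 (z = -3 + 6*(-3 + (-4 + 0)*3) = -3 + 6*(-3 - 4*3) = -3 + 6*(-3 - 12) = -3 + 6*(-15) = -3 - 90 = -93)
t(P) = -24*P²/5 (t(P) = (-5 + 1/5)*P² = (-5 + ⅕)*P² = -24*P²/5)
(87 - z)*(-(-4 + t(3))) = (87 - 1*(-93))*(-(-4 - 24/5*3²)) = (87 + 93)*(-(-4 - 24/5*9)) = 180*(-(-4 - 216/5)) = 180*(-1*(-236/5)) = 180*(236/5) = 8496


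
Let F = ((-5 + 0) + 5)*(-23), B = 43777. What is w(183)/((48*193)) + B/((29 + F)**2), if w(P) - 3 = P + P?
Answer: 135286819/2597008 ≈ 52.093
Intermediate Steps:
F = 0 (F = (-5 + 5)*(-23) = 0*(-23) = 0)
w(P) = 3 + 2*P (w(P) = 3 + (P + P) = 3 + 2*P)
w(183)/((48*193)) + B/((29 + F)**2) = (3 + 2*183)/((48*193)) + 43777/((29 + 0)**2) = (3 + 366)/9264 + 43777/(29**2) = 369*(1/9264) + 43777/841 = 123/3088 + 43777*(1/841) = 123/3088 + 43777/841 = 135286819/2597008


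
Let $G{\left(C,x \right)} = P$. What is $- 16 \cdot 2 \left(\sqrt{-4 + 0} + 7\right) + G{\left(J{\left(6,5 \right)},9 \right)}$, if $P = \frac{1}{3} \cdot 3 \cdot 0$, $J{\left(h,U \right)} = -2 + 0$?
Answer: $-224 - 64 i \approx -224.0 - 64.0 i$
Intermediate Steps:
$J{\left(h,U \right)} = -2$
$P = 0$ ($P = \frac{1}{3} \cdot 3 \cdot 0 = 1 \cdot 0 = 0$)
$G{\left(C,x \right)} = 0$
$- 16 \cdot 2 \left(\sqrt{-4 + 0} + 7\right) + G{\left(J{\left(6,5 \right)},9 \right)} = - 16 \cdot 2 \left(\sqrt{-4 + 0} + 7\right) + 0 = - 16 \cdot 2 \left(\sqrt{-4} + 7\right) + 0 = - 16 \cdot 2 \left(2 i + 7\right) + 0 = - 16 \cdot 2 \left(7 + 2 i\right) + 0 = - 16 \left(14 + 4 i\right) + 0 = \left(-224 - 64 i\right) + 0 = -224 - 64 i$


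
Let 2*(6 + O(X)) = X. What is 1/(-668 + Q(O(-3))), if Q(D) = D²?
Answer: -4/2447 ≈ -0.0016347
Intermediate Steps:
O(X) = -6 + X/2
1/(-668 + Q(O(-3))) = 1/(-668 + (-6 + (½)*(-3))²) = 1/(-668 + (-6 - 3/2)²) = 1/(-668 + (-15/2)²) = 1/(-668 + 225/4) = 1/(-2447/4) = -4/2447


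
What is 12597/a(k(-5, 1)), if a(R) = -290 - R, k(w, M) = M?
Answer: -4199/97 ≈ -43.289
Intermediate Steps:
12597/a(k(-5, 1)) = 12597/(-290 - 1*1) = 12597/(-290 - 1) = 12597/(-291) = 12597*(-1/291) = -4199/97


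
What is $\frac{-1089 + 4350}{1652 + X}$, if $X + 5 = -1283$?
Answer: $\frac{3261}{364} \approx 8.9588$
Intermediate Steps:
$X = -1288$ ($X = -5 - 1283 = -1288$)
$\frac{-1089 + 4350}{1652 + X} = \frac{-1089 + 4350}{1652 - 1288} = \frac{3261}{364}$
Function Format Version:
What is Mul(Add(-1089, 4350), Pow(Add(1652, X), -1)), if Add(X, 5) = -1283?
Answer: Rational(3261, 364) ≈ 8.9588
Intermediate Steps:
X = -1288 (X = Add(-5, -1283) = -1288)
Mul(Add(-1089, 4350), Pow(Add(1652, X), -1)) = Mul(Add(-1089, 4350), Pow(Add(1652, -1288), -1)) = Mul(3261, Pow(364, -1)) = Mul(3261, Rational(1, 364)) = Rational(3261, 364)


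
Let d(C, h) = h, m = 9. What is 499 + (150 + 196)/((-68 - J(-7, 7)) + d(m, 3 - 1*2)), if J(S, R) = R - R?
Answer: 33087/67 ≈ 493.84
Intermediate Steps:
J(S, R) = 0
499 + (150 + 196)/((-68 - J(-7, 7)) + d(m, 3 - 1*2)) = 499 + (150 + 196)/((-68 - 1*0) + (3 - 1*2)) = 499 + 346/((-68 + 0) + (3 - 2)) = 499 + 346/(-68 + 1) = 499 + 346/(-67) = 499 + 346*(-1/67) = 499 - 346/67 = 33087/67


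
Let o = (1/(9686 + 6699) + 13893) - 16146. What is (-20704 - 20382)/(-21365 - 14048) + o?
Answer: -1306612007742/580242005 ≈ -2251.8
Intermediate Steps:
o = -36915404/16385 (o = (1/16385 + 13893) - 16146 = 227636806/16385 - 16146 = -36915404/16385 ≈ -2253.0)
(-20704 - 20382)/(-21365 - 14048) + o = (-20704 - 20382)/(-21365 - 14048) - 36915404/16385 = -41086/(-35413) - 36915404/16385 = -41086*(-1/35413) - 36915404/16385 = 41086/35413 - 36915404/16385 = -1306612007742/580242005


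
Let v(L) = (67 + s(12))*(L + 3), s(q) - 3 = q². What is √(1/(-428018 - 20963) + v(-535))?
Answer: I*√22949928214972109/448981 ≈ 337.41*I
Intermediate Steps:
s(q) = 3 + q²
v(L) = 642 + 214*L (v(L) = (67 + (3 + 12²))*(L + 3) = (67 + (3 + 144))*(3 + L) = (67 + 147)*(3 + L) = 214*(3 + L) = 642 + 214*L)
√(1/(-428018 - 20963) + v(-535)) = √(1/(-428018 - 20963) + (642 + 214*(-535))) = √(1/(-448981) + (642 - 114490)) = √(-1/448981 - 113848) = √(-51115588889/448981) = I*√22949928214972109/448981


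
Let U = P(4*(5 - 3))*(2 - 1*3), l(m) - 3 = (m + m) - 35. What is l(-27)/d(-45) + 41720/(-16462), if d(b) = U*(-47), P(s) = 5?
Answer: -5609966/1934285 ≈ -2.9003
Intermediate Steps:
l(m) = -32 + 2*m (l(m) = 3 + ((m + m) - 35) = 3 + (2*m - 35) = 3 + (-35 + 2*m) = -32 + 2*m)
U = -5 (U = 5*(2 - 1*3) = 5*(2 - 3) = 5*(-1) = -5)
d(b) = 235 (d(b) = -5*(-47) = 235)
l(-27)/d(-45) + 41720/(-16462) = (-32 + 2*(-27))/235 + 41720/(-16462) = (-32 - 54)*(1/235) + 41720*(-1/16462) = -86*1/235 - 20860/8231 = -86/235 - 20860/8231 = -5609966/1934285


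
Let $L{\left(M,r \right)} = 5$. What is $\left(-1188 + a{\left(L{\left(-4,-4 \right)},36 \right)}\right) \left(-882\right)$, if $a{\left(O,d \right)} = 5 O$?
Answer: $1025766$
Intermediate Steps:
$\left(-1188 + a{\left(L{\left(-4,-4 \right)},36 \right)}\right) \left(-882\right) = \left(-1188 + 5 \cdot 5\right) \left(-882\right) = \left(-1188 + 25\right) \left(-882\right) = \left(-1163\right) \left(-882\right) = 1025766$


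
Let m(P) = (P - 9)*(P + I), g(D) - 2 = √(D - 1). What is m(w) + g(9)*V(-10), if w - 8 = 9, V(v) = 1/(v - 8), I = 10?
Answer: 1943/9 - √2/9 ≈ 215.73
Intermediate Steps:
V(v) = 1/(-8 + v)
w = 17 (w = 8 + 9 = 17)
g(D) = 2 + √(-1 + D) (g(D) = 2 + √(D - 1) = 2 + √(-1 + D))
m(P) = (-9 + P)*(10 + P) (m(P) = (P - 9)*(P + 10) = (-9 + P)*(10 + P))
m(w) + g(9)*V(-10) = (-90 + 17 + 17²) + (2 + √(-1 + 9))/(-8 - 10) = (-90 + 17 + 289) + (2 + √8)/(-18) = 216 + (2 + 2*√2)*(-1/18) = 216 + (-⅑ - √2/9) = 1943/9 - √2/9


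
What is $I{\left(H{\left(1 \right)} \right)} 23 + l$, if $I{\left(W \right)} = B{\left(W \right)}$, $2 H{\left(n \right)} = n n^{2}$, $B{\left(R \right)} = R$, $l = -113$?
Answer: $- \frac{203}{2} \approx -101.5$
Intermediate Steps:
$H{\left(n \right)} = \frac{n^{3}}{2}$ ($H{\left(n \right)} = \frac{n n^{2}}{2} = \frac{n^{3}}{2}$)
$I{\left(W \right)} = W$
$I{\left(H{\left(1 \right)} \right)} 23 + l = \frac{1^{3}}{2} \cdot 23 - 113 = \frac{1}{2} \cdot 1 \cdot 23 - 113 = \frac{1}{2} \cdot 23 - 113 = \frac{23}{2} - 113 = - \frac{203}{2}$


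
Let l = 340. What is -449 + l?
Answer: -109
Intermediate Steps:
-449 + l = -449 + 340 = -109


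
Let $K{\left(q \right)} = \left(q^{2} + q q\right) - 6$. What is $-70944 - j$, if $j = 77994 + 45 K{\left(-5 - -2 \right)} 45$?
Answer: $-173238$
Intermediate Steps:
$K{\left(q \right)} = -6 + 2 q^{2}$ ($K{\left(q \right)} = \left(q^{2} + q^{2}\right) - 6 = 2 q^{2} - 6 = -6 + 2 q^{2}$)
$j = 102294$ ($j = 77994 + 45 \left(-6 + 2 \left(-5 - -2\right)^{2}\right) 45 = 77994 + 45 \left(-6 + 2 \left(-5 + 2\right)^{2}\right) 45 = 77994 + 45 \left(-6 + 2 \left(-3\right)^{2}\right) 45 = 77994 + 45 \left(-6 + 2 \cdot 9\right) 45 = 77994 + 45 \left(-6 + 18\right) 45 = 77994 + 45 \cdot 12 \cdot 45 = 77994 + 540 \cdot 45 = 77994 + 24300 = 102294$)
$-70944 - j = -70944 - 102294 = -173238$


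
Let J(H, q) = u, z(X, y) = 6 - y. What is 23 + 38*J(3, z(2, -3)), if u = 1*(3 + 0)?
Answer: 137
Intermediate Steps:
u = 3 (u = 1*3 = 3)
J(H, q) = 3
23 + 38*J(3, z(2, -3)) = 23 + 38*3 = 23 + 114 = 137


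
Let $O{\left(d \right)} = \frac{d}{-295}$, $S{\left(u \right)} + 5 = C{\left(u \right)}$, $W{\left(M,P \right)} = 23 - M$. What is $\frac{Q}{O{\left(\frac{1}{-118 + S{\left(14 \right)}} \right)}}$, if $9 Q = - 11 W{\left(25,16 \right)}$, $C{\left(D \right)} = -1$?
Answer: $\frac{804760}{9} \approx 89418.0$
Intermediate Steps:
$S{\left(u \right)} = -6$ ($S{\left(u \right)} = -5 - 1 = -6$)
$Q = \frac{22}{9}$ ($Q = \frac{\left(-11\right) \left(23 - 25\right)}{9} = \frac{\left(-11\right) \left(-2\right)}{9} = \frac{1}{9} \cdot 22 = \frac{22}{9} \approx 2.4444$)
$O{\left(d \right)} = - \frac{d}{295}$ ($O{\left(d \right)} = d \left(- \frac{1}{295}\right) = - \frac{d}{295}$)
$\frac{Q}{O{\left(\frac{1}{-118 + S{\left(14 \right)}} \right)}} = \frac{22}{9 \left(- \frac{1}{295 \left(-118 - 6\right)}\right)} = \frac{22}{9 \left(- \frac{1}{295 \left(-124\right)}\right)} = \frac{22}{9 \left(\left(- \frac{1}{295}\right) \left(- \frac{1}{124}\right)\right)} = \frac{22 \frac{1}{\frac{1}{36580}}}{9} = \frac{22}{9} \cdot 36580 = \frac{804760}{9}$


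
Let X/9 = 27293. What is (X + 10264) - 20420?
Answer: 235481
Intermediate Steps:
X = 245637 (X = 9*27293 = 245637)
(X + 10264) - 20420 = (245637 + 10264) - 20420 = 255901 - 20420 = 235481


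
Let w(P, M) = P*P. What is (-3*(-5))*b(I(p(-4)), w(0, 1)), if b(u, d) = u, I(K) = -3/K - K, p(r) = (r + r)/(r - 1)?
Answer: -417/8 ≈ -52.125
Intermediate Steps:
w(P, M) = P**2
p(r) = 2*r/(-1 + r) (p(r) = (2*r)/(-1 + r) = 2*r/(-1 + r))
I(K) = -K - 3/K
(-3*(-5))*b(I(p(-4)), w(0, 1)) = (-3*(-5))*(-2*(-4)/(-1 - 4) - 3/(2*(-4)/(-1 - 4))) = 15*(-2*(-4)/(-5) - 3/(2*(-4)/(-5))) = 15*(-2*(-4)*(-1)/5 - 3/(2*(-4)*(-1/5))) = 15*(-1*8/5 - 3/8/5) = 15*(-8/5 - 3*5/8) = 15*(-8/5 - 15/8) = 15*(-139/40) = -417/8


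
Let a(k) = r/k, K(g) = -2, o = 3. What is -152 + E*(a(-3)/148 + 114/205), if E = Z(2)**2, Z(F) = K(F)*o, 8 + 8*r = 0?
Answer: -1000457/7585 ≈ -131.90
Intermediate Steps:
r = -1 (r = -1 + (1/8)*0 = -1 + 0 = -1)
Z(F) = -6 (Z(F) = -2*3 = -6)
a(k) = -1/k
E = 36 (E = (-6)**2 = 36)
-152 + E*(a(-3)/148 + 114/205) = -152 + 36*(-1/(-3)/148 + 114/205) = -152 + 36*(-1*(-1/3)*(1/148) + 114*(1/205)) = -152 + 36*((1/3)*(1/148) + 114/205) = -152 + 36*(1/444 + 114/205) = -152 + 36*(50821/91020) = -152 + 152463/7585 = -1000457/7585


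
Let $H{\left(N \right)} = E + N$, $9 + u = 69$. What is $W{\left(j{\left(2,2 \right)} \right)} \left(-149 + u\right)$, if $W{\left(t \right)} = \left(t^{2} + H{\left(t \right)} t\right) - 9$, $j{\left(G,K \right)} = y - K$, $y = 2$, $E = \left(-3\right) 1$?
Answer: $801$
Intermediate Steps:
$E = -3$
$u = 60$ ($u = -9 + 69 = 60$)
$H{\left(N \right)} = -3 + N$
$j{\left(G,K \right)} = 2 - K$
$W{\left(t \right)} = -9 + t^{2} + t \left(-3 + t\right)$ ($W{\left(t \right)} = \left(t^{2} + \left(-3 + t\right) t\right) - 9 = \left(t^{2} + t \left(-3 + t\right)\right) - 9 = -9 + t^{2} + t \left(-3 + t\right)$)
$W{\left(j{\left(2,2 \right)} \right)} \left(-149 + u\right) = \left(-9 + \left(2 - 2\right)^{2} + \left(2 - 2\right) \left(-3 + \left(2 - 2\right)\right)\right) \left(-149 + 60\right) = \left(-9 + \left(2 - 2\right)^{2} + \left(2 - 2\right) \left(-3 + \left(2 - 2\right)\right)\right) \left(-89\right) = \left(-9 + 0^{2} + 0 \left(-3 + 0\right)\right) \left(-89\right) = \left(-9 + 0 + 0 \left(-3\right)\right) \left(-89\right) = \left(-9 + 0 + 0\right) \left(-89\right) = \left(-9\right) \left(-89\right) = 801$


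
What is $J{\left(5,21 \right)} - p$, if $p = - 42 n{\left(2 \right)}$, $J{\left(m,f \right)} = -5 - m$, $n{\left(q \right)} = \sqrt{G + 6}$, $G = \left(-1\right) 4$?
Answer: $-10 + 42 \sqrt{2} \approx 49.397$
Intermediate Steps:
$G = -4$
$n{\left(q \right)} = \sqrt{2}$ ($n{\left(q \right)} = \sqrt{-4 + 6} = \sqrt{2}$)
$p = - 42 \sqrt{2} \approx -59.397$
$J{\left(5,21 \right)} - p = \left(-5 - 5\right) - - 42 \sqrt{2} = \left(-5 - 5\right) + 42 \sqrt{2} = -10 + 42 \sqrt{2}$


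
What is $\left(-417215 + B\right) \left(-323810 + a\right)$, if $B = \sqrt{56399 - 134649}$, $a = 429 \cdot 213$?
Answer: $96974534095 - 1162165 i \sqrt{3130} \approx 9.6975 \cdot 10^{10} - 6.5019 \cdot 10^{7} i$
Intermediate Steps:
$a = 91377$
$B = 5 i \sqrt{3130}$ ($B = \sqrt{-78250} = 5 i \sqrt{3130} \approx 279.73 i$)
$\left(-417215 + B\right) \left(-323810 + a\right) = \left(-417215 + 5 i \sqrt{3130}\right) \left(-323810 + 91377\right) = \left(-417215 + 5 i \sqrt{3130}\right) \left(-232433\right) = 96974534095 - 1162165 i \sqrt{3130}$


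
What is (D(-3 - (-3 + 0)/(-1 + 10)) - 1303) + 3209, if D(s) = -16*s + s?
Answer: 1946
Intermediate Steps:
D(s) = -15*s
(D(-3 - (-3 + 0)/(-1 + 10)) - 1303) + 3209 = (-15*(-3 - (-3 + 0)/(-1 + 10)) - 1303) + 3209 = (-15*(-3 - (-3)/9) - 1303) + 3209 = (-15*(-3 - 1*(-1/3)) - 1303) + 3209 = (-15*(-3 + 1/3) - 1303) + 3209 = (-15*(-8/3) - 1303) + 3209 = (40 - 1303) + 3209 = -1263 + 3209 = 1946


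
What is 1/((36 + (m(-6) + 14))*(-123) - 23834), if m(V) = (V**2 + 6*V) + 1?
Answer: -1/30107 ≈ -3.3215e-5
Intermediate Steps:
m(V) = 1 + V**2 + 6*V
1/((36 + (m(-6) + 14))*(-123) - 23834) = 1/((36 + ((1 + (-6)**2 + 6*(-6)) + 14))*(-123) - 23834) = 1/((36 + ((1 + 36 - 36) + 14))*(-123) - 23834) = 1/((36 + (1 + 14))*(-123) - 23834) = 1/((36 + 15)*(-123) - 23834) = 1/(51*(-123) - 23834) = 1/(-6273 - 23834) = 1/(-30107) = -1/30107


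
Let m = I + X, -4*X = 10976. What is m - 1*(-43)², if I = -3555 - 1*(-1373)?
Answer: -6775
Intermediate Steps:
X = -2744 (X = -¼*10976 = -2744)
I = -2182 (I = -3555 + 1373 = -2182)
m = -4926 (m = -2182 - 2744 = -4926)
m - 1*(-43)² = -4926 - 1*(-43)² = -4926 - 1*1849 = -4926 - 1849 = -6775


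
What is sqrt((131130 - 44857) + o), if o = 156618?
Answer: sqrt(242891) ≈ 492.84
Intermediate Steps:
sqrt((131130 - 44857) + o) = sqrt((131130 - 44857) + 156618) = sqrt(86273 + 156618) = sqrt(242891)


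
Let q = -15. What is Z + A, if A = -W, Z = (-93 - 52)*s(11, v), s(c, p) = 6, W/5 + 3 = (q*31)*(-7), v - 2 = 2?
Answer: -17130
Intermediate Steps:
v = 4 (v = 2 + 2 = 4)
W = 16260 (W = -15 + 5*(-15*31*(-7)) = -15 + 5*(-465*(-7)) = -15 + 5*3255 = -15 + 16275 = 16260)
Z = -870 (Z = (-93 - 52)*6 = -145*6 = -870)
A = -16260 (A = -1*16260 = -16260)
Z + A = -870 - 16260 = -17130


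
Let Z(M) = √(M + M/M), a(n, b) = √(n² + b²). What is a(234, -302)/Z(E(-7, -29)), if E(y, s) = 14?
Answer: 2*√21894/3 ≈ 98.644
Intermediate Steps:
a(n, b) = √(b² + n²)
Z(M) = √(1 + M) (Z(M) = √(M + 1) = √(1 + M))
a(234, -302)/Z(E(-7, -29)) = √((-302)² + 234²)/(√(1 + 14)) = √(91204 + 54756)/(√15) = √145960*(√15/15) = (2*√36490)*(√15/15) = 2*√21894/3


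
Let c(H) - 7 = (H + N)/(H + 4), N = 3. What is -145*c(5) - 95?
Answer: -11150/9 ≈ -1238.9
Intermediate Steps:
c(H) = 7 + (3 + H)/(4 + H) (c(H) = 7 + (H + 3)/(H + 4) = 7 + (3 + H)/(4 + H))
-145*c(5) - 95 = -145*(31 + 8*5)/(4 + 5) - 95 = -145*(31 + 40)/9 - 95 = -145*71/9 - 95 = -10295/9 - 95 = -11150/9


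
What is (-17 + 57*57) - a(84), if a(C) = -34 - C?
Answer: 3350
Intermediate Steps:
(-17 + 57*57) - a(84) = (-17 + 57*57) - (-34 - 1*84) = (-17 + 3249) - (-34 - 84) = 3232 - 1*(-118) = 3232 + 118 = 3350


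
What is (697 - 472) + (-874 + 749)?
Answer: 100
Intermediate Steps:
(697 - 472) + (-874 + 749) = 225 - 125 = 100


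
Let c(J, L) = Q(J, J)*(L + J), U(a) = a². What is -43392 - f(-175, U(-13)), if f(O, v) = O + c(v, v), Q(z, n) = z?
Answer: -100339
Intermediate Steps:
c(J, L) = J*(J + L) (c(J, L) = J*(L + J) = J*(J + L))
f(O, v) = O + 2*v² (f(O, v) = O + v*(v + v) = O + v*(2*v) = O + 2*v²)
-43392 - f(-175, U(-13)) = -43392 - (-175 + 2*((-13)²)²) = -43392 - (-175 + 2*169²) = -43392 - (-175 + 2*28561) = -43392 - (-175 + 57122) = -43392 - 1*56947 = -43392 - 56947 = -100339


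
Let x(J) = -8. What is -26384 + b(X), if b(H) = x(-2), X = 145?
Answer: -26392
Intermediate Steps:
b(H) = -8
-26384 + b(X) = -26384 - 8 = -26392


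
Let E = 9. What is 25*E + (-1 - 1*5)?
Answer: 219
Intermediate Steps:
25*E + (-1 - 1*5) = 25*9 + (-1 - 1*5) = 225 + (-1 - 5) = 225 - 6 = 219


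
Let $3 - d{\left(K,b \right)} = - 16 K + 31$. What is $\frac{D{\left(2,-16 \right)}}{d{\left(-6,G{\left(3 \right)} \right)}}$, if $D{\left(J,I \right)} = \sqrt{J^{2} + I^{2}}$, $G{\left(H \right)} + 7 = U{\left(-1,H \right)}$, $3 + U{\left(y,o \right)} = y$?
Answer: $- \frac{\sqrt{65}}{62} \approx -0.13004$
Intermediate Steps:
$U{\left(y,o \right)} = -3 + y$
$G{\left(H \right)} = -11$ ($G{\left(H \right)} = -7 - 4 = -11$)
$d{\left(K,b \right)} = -28 + 16 K$ ($d{\left(K,b \right)} = 3 - \left(- 16 K + 31\right) = 3 - \left(31 - 16 K\right) = 3 + \left(-31 + 16 K\right) = -28 + 16 K$)
$D{\left(J,I \right)} = \sqrt{I^{2} + J^{2}}$
$\frac{D{\left(2,-16 \right)}}{d{\left(-6,G{\left(3 \right)} \right)}} = \frac{\sqrt{\left(-16\right)^{2} + 2^{2}}}{-28 + 16 \left(-6\right)} = \frac{\sqrt{256 + 4}}{-28 - 96} = \frac{\sqrt{260}}{-124} = 2 \sqrt{65} \left(- \frac{1}{124}\right) = - \frac{\sqrt{65}}{62}$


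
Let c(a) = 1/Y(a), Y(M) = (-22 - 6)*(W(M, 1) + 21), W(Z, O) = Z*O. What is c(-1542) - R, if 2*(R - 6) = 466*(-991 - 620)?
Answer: 15985703917/42588 ≈ 3.7536e+5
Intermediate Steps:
W(Z, O) = O*Z
R = -375357 (R = 6 + (466*(-991 - 620))/2 = 6 + (466*(-1611))/2 = 6 + (½)*(-750726) = 6 - 375363 = -375357)
Y(M) = -588 - 28*M (Y(M) = (-22 - 6)*(1*M + 21) = -28*(M + 21) = -28*(21 + M) = -588 - 28*M)
c(a) = 1/(-588 - 28*a)
c(-1542) - R = -1/(588 + 28*(-1542)) - 1*(-375357) = -1/(588 - 43176) + 375357 = -1/(-42588) + 375357 = -1*(-1/42588) + 375357 = 1/42588 + 375357 = 15985703917/42588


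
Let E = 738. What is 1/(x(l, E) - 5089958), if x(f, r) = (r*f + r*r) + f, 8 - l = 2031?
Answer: -1/6040311 ≈ -1.6555e-7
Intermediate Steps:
l = -2023 (l = 8 - 1*2031 = 8 - 2031 = -2023)
x(f, r) = f + r² + f*r (x(f, r) = (f*r + r²) + f = (r² + f*r) + f = f + r² + f*r)
1/(x(l, E) - 5089958) = 1/((-2023 + 738² - 2023*738) - 5089958) = 1/((-2023 + 544644 - 1492974) - 5089958) = 1/(-950353 - 5089958) = 1/(-6040311) = -1/6040311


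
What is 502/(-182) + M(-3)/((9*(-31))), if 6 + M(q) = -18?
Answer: -22615/8463 ≈ -2.6722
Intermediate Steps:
M(q) = -24 (M(q) = -6 - 18 = -24)
502/(-182) + M(-3)/((9*(-31))) = 502/(-182) - 24/(9*(-31)) = 502*(-1/182) - 24/(-279) = -251/91 - 24*(-1/279) = -251/91 + 8/93 = -22615/8463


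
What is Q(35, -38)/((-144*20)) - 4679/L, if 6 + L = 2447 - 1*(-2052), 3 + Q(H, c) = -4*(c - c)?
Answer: -4487347/4313280 ≈ -1.0404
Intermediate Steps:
Q(H, c) = -3 (Q(H, c) = -3 - 4*(c - c) = -3 - 4*0 = -3 + 0 = -3)
L = 4493 (L = -6 + (2447 - 1*(-2052)) = -6 + (2447 + 2052) = -6 + 4499 = 4493)
Q(35, -38)/((-144*20)) - 4679/L = -3/((-144*20)) - 4679/4493 = -3/(-2880) - 4679*1/4493 = -3*(-1/2880) - 4679/4493 = 1/960 - 4679/4493 = -4487347/4313280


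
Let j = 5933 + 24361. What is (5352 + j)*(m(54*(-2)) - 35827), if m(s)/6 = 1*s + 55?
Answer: -1288424670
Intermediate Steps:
j = 30294
m(s) = 330 + 6*s (m(s) = 6*(1*s + 55) = 6*(s + 55) = 6*(55 + s) = 330 + 6*s)
(5352 + j)*(m(54*(-2)) - 35827) = (5352 + 30294)*((330 + 6*(54*(-2))) - 35827) = 35646*((330 + 6*(-108)) - 35827) = 35646*((330 - 648) - 35827) = 35646*(-318 - 35827) = 35646*(-36145) = -1288424670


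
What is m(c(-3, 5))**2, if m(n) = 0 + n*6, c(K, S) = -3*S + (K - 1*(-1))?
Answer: 10404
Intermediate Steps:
c(K, S) = 1 + K - 3*S (c(K, S) = -3*S + (K + 1) = -3*S + (1 + K) = 1 + K - 3*S)
m(n) = 6*n (m(n) = 0 + 6*n = 6*n)
m(c(-3, 5))**2 = (6*(1 - 3 - 3*5))**2 = (6*(1 - 3 - 15))**2 = (6*(-17))**2 = (-102)**2 = 10404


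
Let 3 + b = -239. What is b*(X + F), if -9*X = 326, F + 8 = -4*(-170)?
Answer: -1384724/9 ≈ -1.5386e+5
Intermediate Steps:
b = -242 (b = -3 - 239 = -242)
F = 672 (F = -8 - 4*(-170) = -8 + 680 = 672)
X = -326/9 (X = -1/9*326 = -326/9 ≈ -36.222)
b*(X + F) = -242*(-326/9 + 672) = -242*5722/9 = -1384724/9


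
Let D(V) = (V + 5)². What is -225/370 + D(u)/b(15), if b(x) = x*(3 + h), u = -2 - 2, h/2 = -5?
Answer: -4799/7770 ≈ -0.61763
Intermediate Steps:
h = -10 (h = 2*(-5) = -10)
u = -4
D(V) = (5 + V)²
b(x) = -7*x (b(x) = x*(3 - 10) = x*(-7) = -7*x)
-225/370 + D(u)/b(15) = -225/370 + (5 - 4)²/((-7*15)) = -225*1/370 + 1²/(-105) = -45/74 + 1*(-1/105) = -45/74 - 1/105 = -4799/7770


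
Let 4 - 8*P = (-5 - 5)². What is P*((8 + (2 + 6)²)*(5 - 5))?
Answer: 0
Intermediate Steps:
P = -12 (P = ½ - (-5 - 5)²/8 = ½ - ⅛*(-10)² = ½ - ⅛*100 = ½ - 25/2 = -12)
P*((8 + (2 + 6)²)*(5 - 5)) = -12*(8 + (2 + 6)²)*(5 - 5) = -12*(8 + 8²)*0 = -12*(8 + 64)*0 = -864*0 = -12*0 = 0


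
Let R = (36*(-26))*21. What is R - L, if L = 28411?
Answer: -48067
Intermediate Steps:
R = -19656 (R = -936*21 = -19656)
R - L = -19656 - 1*28411 = -19656 - 28411 = -48067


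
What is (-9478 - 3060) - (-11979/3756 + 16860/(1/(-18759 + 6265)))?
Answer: 263716654097/1252 ≈ 2.1064e+8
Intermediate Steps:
(-9478 - 3060) - (-11979/3756 + 16860/(1/(-18759 + 6265))) = -12538 - (-11979*1/3756 + 16860/(1/(-12494))) = -12538 - (-3993/1252 + 16860/(-1/12494)) = -12538 - (-3993/1252 + 16860*(-12494)) = -12538 - (-3993/1252 - 210648840) = -12538 - 1*(-263732351673/1252) = -12538 + 263732351673/1252 = 263716654097/1252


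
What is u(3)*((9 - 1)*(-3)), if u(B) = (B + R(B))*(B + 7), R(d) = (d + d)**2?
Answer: -9360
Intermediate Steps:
R(d) = 4*d**2 (R(d) = (2*d)**2 = 4*d**2)
u(B) = (7 + B)*(B + 4*B**2) (u(B) = (B + 4*B**2)*(B + 7) = (B + 4*B**2)*(7 + B) = (7 + B)*(B + 4*B**2))
u(3)*((9 - 1)*(-3)) = (3*(7 + 4*3**2 + 29*3))*((9 - 1)*(-3)) = (3*(7 + 4*9 + 87))*(8*(-3)) = (3*(7 + 36 + 87))*(-24) = (3*130)*(-24) = 390*(-24) = -9360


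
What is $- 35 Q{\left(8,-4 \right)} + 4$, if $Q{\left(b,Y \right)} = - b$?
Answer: $284$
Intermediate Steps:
$- 35 Q{\left(8,-4 \right)} + 4 = - 35 \left(\left(-1\right) 8\right) + 4 = \left(-35\right) \left(-8\right) + 4 = 280 + 4 = 284$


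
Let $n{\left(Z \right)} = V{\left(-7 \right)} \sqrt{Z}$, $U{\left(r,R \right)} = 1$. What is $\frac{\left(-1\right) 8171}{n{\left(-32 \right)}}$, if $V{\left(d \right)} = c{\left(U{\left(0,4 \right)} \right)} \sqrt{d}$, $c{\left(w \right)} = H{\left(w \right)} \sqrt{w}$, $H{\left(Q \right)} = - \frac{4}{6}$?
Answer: $- \frac{24513 \sqrt{14}}{112} \approx -818.92$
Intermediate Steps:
$H{\left(Q \right)} = - \frac{2}{3}$ ($H{\left(Q \right)} = \left(-4\right) \frac{1}{6} = - \frac{2}{3}$)
$c{\left(w \right)} = - \frac{2 \sqrt{w}}{3}$
$V{\left(d \right)} = - \frac{2 \sqrt{d}}{3}$ ($V{\left(d \right)} = - \frac{2 \sqrt{1}}{3} \sqrt{d} = \left(- \frac{2}{3}\right) 1 \sqrt{d} = - \frac{2 \sqrt{d}}{3}$)
$n{\left(Z \right)} = - \frac{2 i \sqrt{7} \sqrt{Z}}{3}$ ($n{\left(Z \right)} = - \frac{2 \sqrt{-7}}{3} \sqrt{Z} = - \frac{2 i \sqrt{7}}{3} \sqrt{Z} = - \frac{2 i \sqrt{7} \sqrt{Z}}{3}$)
$\frac{\left(-1\right) 8171}{n{\left(-32 \right)}} = \frac{\left(-1\right) 8171}{\left(- \frac{2}{3}\right) i \sqrt{7} \sqrt{-32}} = - \frac{8171}{\left(- \frac{2}{3}\right) i \sqrt{7} \cdot 4 i \sqrt{2}} = - \frac{8171}{\frac{8}{3} \sqrt{14}} = - 8171 \frac{3 \sqrt{14}}{112} = - \frac{24513 \sqrt{14}}{112}$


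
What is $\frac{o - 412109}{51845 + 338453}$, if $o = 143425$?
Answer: $- \frac{134342}{195149} \approx -0.68841$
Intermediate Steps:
$\frac{o - 412109}{51845 + 338453} = \frac{143425 - 412109}{51845 + 338453} = - \frac{268684}{390298} = \left(-268684\right) \frac{1}{390298} = - \frac{134342}{195149}$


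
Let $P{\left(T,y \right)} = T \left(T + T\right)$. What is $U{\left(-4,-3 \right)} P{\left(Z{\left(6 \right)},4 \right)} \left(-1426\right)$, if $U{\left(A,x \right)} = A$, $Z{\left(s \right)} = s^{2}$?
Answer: $14784768$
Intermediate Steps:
$P{\left(T,y \right)} = 2 T^{2}$ ($P{\left(T,y \right)} = T 2 T = 2 T^{2}$)
$U{\left(-4,-3 \right)} P{\left(Z{\left(6 \right)},4 \right)} \left(-1426\right) = - 4 \cdot 2 \left(6^{2}\right)^{2} \left(-1426\right) = - 4 \cdot 2 \cdot 36^{2} \left(-1426\right) = - 4 \cdot 2 \cdot 1296 \left(-1426\right) = \left(-4\right) 2592 \left(-1426\right) = \left(-10368\right) \left(-1426\right) = 14784768$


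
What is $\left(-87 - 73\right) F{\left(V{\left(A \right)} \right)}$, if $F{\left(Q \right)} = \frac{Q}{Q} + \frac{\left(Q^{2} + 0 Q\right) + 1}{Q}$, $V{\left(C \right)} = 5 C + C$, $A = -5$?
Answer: $\frac{13936}{3} \approx 4645.3$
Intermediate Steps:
$V{\left(C \right)} = 6 C$
$F{\left(Q \right)} = 1 + \frac{1 + Q^{2}}{Q}$ ($F{\left(Q \right)} = 1 + \frac{\left(Q^{2} + 0\right) + 1}{Q} = 1 + \frac{Q^{2} + 1}{Q} = 1 + \frac{1 + Q^{2}}{Q}$)
$\left(-87 - 73\right) F{\left(V{\left(A \right)} \right)} = \left(-87 - 73\right) \left(1 + 6 \left(-5\right) + \frac{1}{6 \left(-5\right)}\right) = - 160 \left(1 - 30 + \frac{1}{-30}\right) = - 160 \left(1 - 30 - \frac{1}{30}\right) = \left(-160\right) \left(- \frac{871}{30}\right) = \frac{13936}{3}$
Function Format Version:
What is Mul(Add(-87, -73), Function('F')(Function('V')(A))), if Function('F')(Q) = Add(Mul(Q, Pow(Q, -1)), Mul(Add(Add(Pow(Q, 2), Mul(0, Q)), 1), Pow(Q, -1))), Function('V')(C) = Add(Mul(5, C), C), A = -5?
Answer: Rational(13936, 3) ≈ 4645.3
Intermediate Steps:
Function('V')(C) = Mul(6, C)
Function('F')(Q) = Add(1, Mul(Pow(Q, -1), Add(1, Pow(Q, 2)))) (Function('F')(Q) = Add(1, Mul(Add(Add(Pow(Q, 2), 0), 1), Pow(Q, -1))) = Add(1, Mul(Add(Pow(Q, 2), 1), Pow(Q, -1))) = Add(1, Mul(Add(1, Pow(Q, 2)), Pow(Q, -1))) = Add(1, Mul(Pow(Q, -1), Add(1, Pow(Q, 2)))))
Mul(Add(-87, -73), Function('F')(Function('V')(A))) = Mul(Add(-87, -73), Add(1, Mul(6, -5), Pow(Mul(6, -5), -1))) = Mul(-160, Add(1, -30, Pow(-30, -1))) = Mul(-160, Add(1, -30, Rational(-1, 30))) = Mul(-160, Rational(-871, 30)) = Rational(13936, 3)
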